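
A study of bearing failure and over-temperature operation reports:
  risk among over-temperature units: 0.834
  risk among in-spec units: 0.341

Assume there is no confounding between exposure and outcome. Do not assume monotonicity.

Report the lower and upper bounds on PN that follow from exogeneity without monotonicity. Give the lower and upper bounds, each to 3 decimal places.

Let p₁ = 0.834, p₀ = 0.341.
Under exogeneity alone the bounds on PN are max{0,(p₁−p₀)/p₁} ≤ PN ≤ min{1,(1−p₀)/p₁}.
  lower = (p₁ − p₀)/p₁ = 0.493 / 0.834 ≈ 0.5911
  upper = min{1, (1 − p₀)/p₁} = 0.659 / 0.834 ≈ 0.7902

0.591 ≤ PN ≤ 0.790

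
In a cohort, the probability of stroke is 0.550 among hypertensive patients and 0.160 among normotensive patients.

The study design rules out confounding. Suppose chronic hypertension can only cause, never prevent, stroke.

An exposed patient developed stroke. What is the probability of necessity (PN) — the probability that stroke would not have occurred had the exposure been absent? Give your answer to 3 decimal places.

PN ≈ 0.709

Let p₁ = 0.55, p₀ = 0.16.
Under exogeneity and monotonicity, PN = (p₁ − p₀) / p₁.
PN = (0.55 − 0.16) / 0.55 = 0.39 / 0.55 ≈ 0.7091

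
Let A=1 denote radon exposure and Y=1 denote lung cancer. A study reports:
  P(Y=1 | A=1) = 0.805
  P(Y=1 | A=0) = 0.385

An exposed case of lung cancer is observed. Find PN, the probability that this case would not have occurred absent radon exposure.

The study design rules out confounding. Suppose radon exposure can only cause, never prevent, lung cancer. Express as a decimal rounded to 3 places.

PN ≈ 0.522

Let p₁ = 0.805, p₀ = 0.385.
Under exogeneity and monotonicity, PN = (p₁ − p₀) / p₁.
PN = (0.805 − 0.385) / 0.805 = 0.42 / 0.805 ≈ 0.5217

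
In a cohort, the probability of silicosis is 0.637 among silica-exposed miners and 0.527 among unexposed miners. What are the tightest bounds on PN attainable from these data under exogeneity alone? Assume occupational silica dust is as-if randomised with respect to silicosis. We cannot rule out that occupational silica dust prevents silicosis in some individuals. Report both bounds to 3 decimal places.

Let p₁ = 0.637, p₀ = 0.527.
Under exogeneity alone the bounds on PN are max{0,(p₁−p₀)/p₁} ≤ PN ≤ min{1,(1−p₀)/p₁}.
  lower = (p₁ − p₀)/p₁ = 0.11 / 0.637 ≈ 0.1727
  upper = min{1, (1 − p₀)/p₁} = 0.473 / 0.637 ≈ 0.7425

0.173 ≤ PN ≤ 0.743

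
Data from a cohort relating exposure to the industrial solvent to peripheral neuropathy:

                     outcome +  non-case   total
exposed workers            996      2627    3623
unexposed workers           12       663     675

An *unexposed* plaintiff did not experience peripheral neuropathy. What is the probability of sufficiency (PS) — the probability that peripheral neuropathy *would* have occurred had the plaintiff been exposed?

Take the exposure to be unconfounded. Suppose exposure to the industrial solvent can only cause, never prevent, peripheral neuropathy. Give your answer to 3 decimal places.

PS ≈ 0.262

p₁ = P(outcome | exposed) = 996/3623 = 0.27491
p₀ = P(outcome | unexposed) = 12/675 = 0.017778
Under exogeneity and monotonicity, PS = (p₁ − p₀)/(1 − p₀).
PS = (0.27491 − 0.017778) / 0.98222 ≈ 0.2618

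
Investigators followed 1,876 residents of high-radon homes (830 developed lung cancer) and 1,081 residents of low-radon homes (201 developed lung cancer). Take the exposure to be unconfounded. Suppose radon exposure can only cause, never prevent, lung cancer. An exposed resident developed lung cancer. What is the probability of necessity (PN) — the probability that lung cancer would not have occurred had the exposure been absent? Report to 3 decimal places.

PN ≈ 0.580

p₁ = P(outcome | exposed) = 830/1876 = 0.44243
p₀ = P(outcome | unexposed) = 201/1081 = 0.18594
Under exogeneity and monotonicity, PN = (p₁ − p₀) / p₁.
PN = (0.44243 − 0.18594) / 0.44243 = 0.25649 / 0.44243 ≈ 0.5797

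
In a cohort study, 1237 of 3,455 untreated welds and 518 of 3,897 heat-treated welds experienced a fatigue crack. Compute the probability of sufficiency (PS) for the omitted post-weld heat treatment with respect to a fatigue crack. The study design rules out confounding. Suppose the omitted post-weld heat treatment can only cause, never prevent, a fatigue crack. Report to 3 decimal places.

p₁ = P(outcome | exposed) = 1237/3455 = 0.35803
p₀ = P(outcome | unexposed) = 518/3897 = 0.13292
Under exogeneity and monotonicity, PS = (p₁ − p₀) / (1 − p₀).
PS = (0.35803 − 0.13292) / (1 − 0.13292) = 0.22511 / 0.86708 ≈ 0.2596

PS ≈ 0.260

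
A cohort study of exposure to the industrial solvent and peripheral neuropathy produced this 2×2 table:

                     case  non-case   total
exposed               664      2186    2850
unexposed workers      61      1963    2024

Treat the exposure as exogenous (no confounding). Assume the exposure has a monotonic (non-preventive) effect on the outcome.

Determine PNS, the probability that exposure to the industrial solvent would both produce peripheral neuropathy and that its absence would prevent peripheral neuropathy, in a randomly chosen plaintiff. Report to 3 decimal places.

p₁ = P(outcome | exposed) = 664/2850 = 0.23298
p₀ = P(outcome | unexposed) = 61/2024 = 0.030138
Under exogeneity and monotonicity, PNS = p₁ − p₀.
PNS = 0.23298 − 0.030138 = 0.20284

PNS ≈ 0.203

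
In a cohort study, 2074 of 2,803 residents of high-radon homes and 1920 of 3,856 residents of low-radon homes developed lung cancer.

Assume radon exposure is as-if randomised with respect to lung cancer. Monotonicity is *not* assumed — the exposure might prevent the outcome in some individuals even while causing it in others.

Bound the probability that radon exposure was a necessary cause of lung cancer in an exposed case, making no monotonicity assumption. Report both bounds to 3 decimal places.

p₁ = P(outcome | exposed) = 2074/2803 = 0.73992
p₀ = P(outcome | unexposed) = 1920/3856 = 0.49793
Under exogeneity alone the bounds on PN are max{0,(p₁−p₀)/p₁} ≤ PN ≤ min{1,(1−p₀)/p₁}.
  lower = (p₁ − p₀)/p₁ = 0.242 / 0.73992 ≈ 0.3271
  upper = min{1, (1 − p₀)/p₁} = 0.50207 / 0.73992 ≈ 0.6786

0.327 ≤ PN ≤ 0.679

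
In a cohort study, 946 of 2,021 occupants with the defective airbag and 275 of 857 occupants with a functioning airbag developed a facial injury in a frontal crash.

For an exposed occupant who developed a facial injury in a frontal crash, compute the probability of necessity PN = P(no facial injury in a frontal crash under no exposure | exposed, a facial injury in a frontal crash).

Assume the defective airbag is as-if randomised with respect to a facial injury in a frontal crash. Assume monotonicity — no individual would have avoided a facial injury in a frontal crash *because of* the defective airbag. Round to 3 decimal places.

PN ≈ 0.314

p₁ = P(outcome | exposed) = 946/2021 = 0.46809
p₀ = P(outcome | unexposed) = 275/857 = 0.32089
Under exogeneity and monotonicity, PN = (p₁ − p₀) / p₁.
PN = (0.46809 − 0.32089) / 0.46809 = 0.1472 / 0.46809 ≈ 0.3145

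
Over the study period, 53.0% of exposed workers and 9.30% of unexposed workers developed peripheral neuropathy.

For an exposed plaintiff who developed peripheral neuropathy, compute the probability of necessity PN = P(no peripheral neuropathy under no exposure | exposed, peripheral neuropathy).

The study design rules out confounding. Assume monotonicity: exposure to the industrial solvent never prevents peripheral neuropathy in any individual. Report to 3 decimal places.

p₁ = 0.53, p₀ = 0.093.
Under exogeneity and monotonicity, PN = (p₁ − p₀) / p₁.
PN = (0.53 − 0.093) / 0.53 = 0.437 / 0.53 ≈ 0.8245

PN ≈ 0.825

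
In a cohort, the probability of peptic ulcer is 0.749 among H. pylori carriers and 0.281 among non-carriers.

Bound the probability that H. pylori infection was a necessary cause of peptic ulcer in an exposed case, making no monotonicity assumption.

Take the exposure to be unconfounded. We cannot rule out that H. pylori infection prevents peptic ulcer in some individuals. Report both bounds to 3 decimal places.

0.625 ≤ PN ≤ 0.960

Let p₁ = 0.749, p₀ = 0.281.
Under exogeneity alone the bounds on PN are max{0,(p₁−p₀)/p₁} ≤ PN ≤ min{1,(1−p₀)/p₁}.
  lower = (p₁ − p₀)/p₁ = 0.468 / 0.749 ≈ 0.6248
  upper = min{1, (1 − p₀)/p₁} = 0.719 / 0.749 ≈ 0.9599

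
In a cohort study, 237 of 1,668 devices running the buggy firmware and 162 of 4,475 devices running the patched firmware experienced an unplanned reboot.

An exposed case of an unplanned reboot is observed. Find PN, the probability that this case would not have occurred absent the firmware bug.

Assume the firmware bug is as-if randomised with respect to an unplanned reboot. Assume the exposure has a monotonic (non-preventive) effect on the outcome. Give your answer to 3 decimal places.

p₁ = P(outcome | exposed) = 237/1668 = 0.14209
p₀ = P(outcome | unexposed) = 162/4475 = 0.036201
Under exogeneity and monotonicity, PN = (p₁ − p₀) / p₁.
PN = (0.14209 − 0.036201) / 0.14209 = 0.10589 / 0.14209 ≈ 0.7452

PN ≈ 0.745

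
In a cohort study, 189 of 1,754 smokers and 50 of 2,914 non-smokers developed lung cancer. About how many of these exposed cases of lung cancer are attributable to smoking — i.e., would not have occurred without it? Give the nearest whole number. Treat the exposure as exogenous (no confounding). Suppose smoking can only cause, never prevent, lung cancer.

about 159 cases

p₁ = P(outcome | exposed) = 189/1754 = 0.10775
p₀ = P(outcome | unexposed) = 50/2914 = 0.017159
PN = (p₁ − p₀)/p₁ = (0.10775 − 0.017159) / 0.10775 ≈ 0.84076.
Attributable cases ≈ PN × (exposed cases) = 0.84076 × 189 ≈ 158.90.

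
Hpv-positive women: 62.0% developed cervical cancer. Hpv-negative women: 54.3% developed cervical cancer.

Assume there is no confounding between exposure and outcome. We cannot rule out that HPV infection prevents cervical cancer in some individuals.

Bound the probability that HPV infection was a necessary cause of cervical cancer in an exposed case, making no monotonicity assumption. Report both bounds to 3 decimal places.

p₁ = 0.62, p₀ = 0.543.
Under exogeneity alone the bounds on PN are max{0,(p₁−p₀)/p₁} ≤ PN ≤ min{1,(1−p₀)/p₁}.
  lower = (p₁ − p₀)/p₁ = 0.077 / 0.62 ≈ 0.1242
  upper = min{1, (1 − p₀)/p₁} = 0.457 / 0.62 ≈ 0.7371

0.124 ≤ PN ≤ 0.737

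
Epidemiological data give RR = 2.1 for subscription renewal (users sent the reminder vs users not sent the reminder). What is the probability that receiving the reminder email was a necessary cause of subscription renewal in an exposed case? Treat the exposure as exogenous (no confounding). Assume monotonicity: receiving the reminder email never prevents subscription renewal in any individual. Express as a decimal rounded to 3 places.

Under exogeneity and monotonicity, PN = (RR − 1) / RR = 1 − 1/RR.
PN = (2.1 − 1) / 2.1 = 1.1 / 2.1 ≈ 0.5238

PN ≈ 0.524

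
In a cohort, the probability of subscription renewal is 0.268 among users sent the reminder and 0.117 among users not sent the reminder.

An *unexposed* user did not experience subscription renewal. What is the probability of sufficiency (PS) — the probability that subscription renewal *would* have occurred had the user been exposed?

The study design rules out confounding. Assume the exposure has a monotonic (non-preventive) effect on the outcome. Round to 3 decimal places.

PS ≈ 0.171

Let p₁ = 0.268, p₀ = 0.117.
Under exogeneity and monotonicity, PS = (p₁ − p₀) / (1 − p₀).
PS = (0.268 − 0.117) / (1 − 0.117) = 0.151 / 0.883 ≈ 0.1710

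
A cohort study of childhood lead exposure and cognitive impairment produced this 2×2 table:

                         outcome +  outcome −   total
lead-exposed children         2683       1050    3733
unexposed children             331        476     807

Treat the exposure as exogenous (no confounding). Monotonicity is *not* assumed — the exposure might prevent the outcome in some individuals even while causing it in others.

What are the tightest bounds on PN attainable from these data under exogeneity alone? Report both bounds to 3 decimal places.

p₁ = P(outcome | exposed) = 2683/3733 = 0.71872
p₀ = P(outcome | unexposed) = 331/807 = 0.41016
Under exogeneity alone the bounds on PN are max{0,(p₁−p₀)/p₁} ≤ PN ≤ min{1,(1−p₀)/p₁}.
  lower = (p₁ − p₀)/p₁ = 0.30856 / 0.71872 ≈ 0.4293
  upper = min{1, (1 − p₀)/p₁} = 0.58984 / 0.71872 ≈ 0.8207

0.429 ≤ PN ≤ 0.821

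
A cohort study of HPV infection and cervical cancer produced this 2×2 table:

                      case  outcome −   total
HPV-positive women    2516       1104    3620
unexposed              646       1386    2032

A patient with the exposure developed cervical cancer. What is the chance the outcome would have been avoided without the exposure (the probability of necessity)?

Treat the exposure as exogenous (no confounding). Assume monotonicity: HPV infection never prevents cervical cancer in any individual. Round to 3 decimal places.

PN ≈ 0.543

p₁ = P(outcome | exposed) = 2516/3620 = 0.69503
p₀ = P(outcome | unexposed) = 646/2032 = 0.31791
Under exogeneity and monotonicity, PN = (p₁ − p₀)/p₁.
PN = (0.69503 − 0.31791) / 0.69503 ≈ 0.5426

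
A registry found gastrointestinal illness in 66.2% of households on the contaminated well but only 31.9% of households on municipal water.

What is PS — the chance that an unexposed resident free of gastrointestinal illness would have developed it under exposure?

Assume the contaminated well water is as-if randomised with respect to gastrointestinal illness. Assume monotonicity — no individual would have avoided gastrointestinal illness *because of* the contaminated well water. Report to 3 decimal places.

PS ≈ 0.504

p₁ = 0.662, p₀ = 0.319.
Under exogeneity and monotonicity, PS = (p₁ − p₀) / (1 − p₀).
PS = (0.662 − 0.319) / (1 − 0.319) = 0.343 / 0.681 ≈ 0.5037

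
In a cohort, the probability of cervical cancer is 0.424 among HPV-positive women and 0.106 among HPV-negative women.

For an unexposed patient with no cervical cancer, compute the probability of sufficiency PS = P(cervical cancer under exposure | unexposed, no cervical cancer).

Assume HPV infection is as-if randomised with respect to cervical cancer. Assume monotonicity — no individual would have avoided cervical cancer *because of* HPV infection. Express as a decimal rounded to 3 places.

PS ≈ 0.356

Let p₁ = 0.424, p₀ = 0.106.
Under exogeneity and monotonicity, PS = (p₁ − p₀) / (1 − p₀).
PS = (0.424 − 0.106) / (1 − 0.106) = 0.318 / 0.894 ≈ 0.3557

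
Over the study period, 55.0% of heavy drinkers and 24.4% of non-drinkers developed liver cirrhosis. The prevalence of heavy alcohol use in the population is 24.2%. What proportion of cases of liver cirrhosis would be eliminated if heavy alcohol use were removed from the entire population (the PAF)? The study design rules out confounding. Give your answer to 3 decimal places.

p₁ = 0.55, p₀ = 0.244.
Overall risk P(Y=1) = π·p₁ + (1−π)·p₀ = 0.242×0.55 + 0.758×0.244 = 0.31805.
Under exogeneity, PAF = [P(Y=1) − p₀] / P(Y=1).
PAF = (0.31805 − 0.244) / 0.31805 ≈ 0.2328

PAF ≈ 0.233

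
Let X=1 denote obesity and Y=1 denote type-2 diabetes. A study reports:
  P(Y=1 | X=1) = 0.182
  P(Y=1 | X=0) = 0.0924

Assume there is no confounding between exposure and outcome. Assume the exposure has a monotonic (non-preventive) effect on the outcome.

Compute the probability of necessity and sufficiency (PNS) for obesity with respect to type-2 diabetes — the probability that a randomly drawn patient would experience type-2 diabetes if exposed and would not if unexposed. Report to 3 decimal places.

Let p₁ = 0.182, p₀ = 0.0924.
Under exogeneity and monotonicity, PNS = p₁ − p₀.
PNS = 0.182 − 0.0924 = 0.0896

PNS ≈ 0.090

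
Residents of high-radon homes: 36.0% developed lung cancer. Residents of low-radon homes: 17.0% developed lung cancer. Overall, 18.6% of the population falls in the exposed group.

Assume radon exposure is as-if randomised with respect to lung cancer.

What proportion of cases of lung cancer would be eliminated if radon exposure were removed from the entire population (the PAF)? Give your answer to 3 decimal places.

PAF ≈ 0.172

p₁ = 0.36, p₀ = 0.17.
Overall risk P(Y=1) = π·p₁ + (1−π)·p₀ = 0.186×0.36 + 0.814×0.17 = 0.20534.
Under exogeneity, PAF = [P(Y=1) − p₀] / P(Y=1).
PAF = (0.20534 − 0.17) / 0.20534 ≈ 0.1721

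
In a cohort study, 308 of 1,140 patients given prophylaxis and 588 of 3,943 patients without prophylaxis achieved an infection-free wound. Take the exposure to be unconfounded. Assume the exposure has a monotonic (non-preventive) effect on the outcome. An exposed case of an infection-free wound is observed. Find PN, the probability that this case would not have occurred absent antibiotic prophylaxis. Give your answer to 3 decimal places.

p₁ = P(outcome | exposed) = 308/1140 = 0.27018
p₀ = P(outcome | unexposed) = 588/3943 = 0.14913
Under exogeneity and monotonicity, PN = (p₁ − p₀) / p₁.
PN = (0.27018 − 0.14913) / 0.27018 = 0.12105 / 0.27018 ≈ 0.4480

PN ≈ 0.448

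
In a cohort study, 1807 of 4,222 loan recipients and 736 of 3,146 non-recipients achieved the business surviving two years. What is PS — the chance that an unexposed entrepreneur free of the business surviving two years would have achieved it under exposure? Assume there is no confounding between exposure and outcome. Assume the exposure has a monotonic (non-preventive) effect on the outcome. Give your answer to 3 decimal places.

PS ≈ 0.253

p₁ = P(outcome | exposed) = 1807/4222 = 0.428
p₀ = P(outcome | unexposed) = 736/3146 = 0.23395
Under exogeneity and monotonicity, PS = (p₁ − p₀) / (1 − p₀).
PS = (0.428 − 0.23395) / (1 − 0.23395) = 0.19405 / 0.76605 ≈ 0.2533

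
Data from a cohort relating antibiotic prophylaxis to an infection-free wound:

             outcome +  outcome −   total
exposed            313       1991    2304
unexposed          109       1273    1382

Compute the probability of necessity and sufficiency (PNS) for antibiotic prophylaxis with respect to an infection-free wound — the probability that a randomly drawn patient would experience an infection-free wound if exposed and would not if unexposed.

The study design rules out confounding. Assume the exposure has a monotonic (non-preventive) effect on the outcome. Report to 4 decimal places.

PNS ≈ 0.0570

p₁ = P(outcome | exposed) = 313/2304 = 0.13585
p₀ = P(outcome | unexposed) = 109/1382 = 0.078871
Under exogeneity and monotonicity, PNS = p₁ − p₀.
PNS = 0.13585 − 0.078871 = 0.056979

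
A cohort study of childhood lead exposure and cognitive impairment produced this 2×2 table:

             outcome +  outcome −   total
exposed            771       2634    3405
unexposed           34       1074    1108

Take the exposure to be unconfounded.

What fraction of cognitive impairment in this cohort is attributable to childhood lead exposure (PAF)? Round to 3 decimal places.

p₁ = P(outcome | exposed) = 771/3405 = 0.22643
p₀ = P(outcome | unexposed) = 34/1108 = 0.030686
Exposure prevalence π = 3405/4513 = 0.75449; overall risk P(Y=1) = 0.17837.
Under exogeneity, PAF = [P(Y=1) − p₀]/P(Y=1).
PAF = (0.17837 − 0.030686) / 0.17837 ≈ 0.8280

PAF ≈ 0.828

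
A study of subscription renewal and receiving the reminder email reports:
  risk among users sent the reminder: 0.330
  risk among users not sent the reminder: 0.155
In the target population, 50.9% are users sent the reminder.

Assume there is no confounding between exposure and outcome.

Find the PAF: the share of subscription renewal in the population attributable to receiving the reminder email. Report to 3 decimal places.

PAF ≈ 0.365

Let p₁ = 0.33, p₀ = 0.155.
Overall risk P(Y=1) = π·p₁ + (1−π)·p₀ = 0.509×0.33 + 0.491×0.155 = 0.24407.
Under exogeneity, PAF = [P(Y=1) − p₀] / P(Y=1).
PAF = (0.24407 − 0.155) / 0.24407 ≈ 0.3649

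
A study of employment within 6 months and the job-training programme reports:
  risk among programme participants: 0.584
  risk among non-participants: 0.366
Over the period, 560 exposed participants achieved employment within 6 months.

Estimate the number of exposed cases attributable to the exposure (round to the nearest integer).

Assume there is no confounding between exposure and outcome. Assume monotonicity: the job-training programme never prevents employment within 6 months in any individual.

about 209 cases

Let p₁ = 0.584, p₀ = 0.366.
PN = (p₁ − p₀)/p₁ = (0.584 − 0.366) / 0.584 ≈ 0.37329.
Attributable cases ≈ PN × (exposed cases) = 0.37329 × 560 ≈ 209.04.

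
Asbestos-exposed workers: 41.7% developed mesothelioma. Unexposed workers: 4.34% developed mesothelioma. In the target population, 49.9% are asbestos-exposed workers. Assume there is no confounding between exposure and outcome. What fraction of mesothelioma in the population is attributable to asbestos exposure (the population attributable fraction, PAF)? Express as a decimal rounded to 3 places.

p₁ = 0.417, p₀ = 0.0434.
Overall risk P(Y=1) = π·p₁ + (1−π)·p₀ = 0.499×0.417 + 0.501×0.0434 = 0.22983.
Under exogeneity, PAF = [P(Y=1) − p₀] / P(Y=1).
PAF = (0.22983 − 0.0434) / 0.22983 ≈ 0.8112

PAF ≈ 0.811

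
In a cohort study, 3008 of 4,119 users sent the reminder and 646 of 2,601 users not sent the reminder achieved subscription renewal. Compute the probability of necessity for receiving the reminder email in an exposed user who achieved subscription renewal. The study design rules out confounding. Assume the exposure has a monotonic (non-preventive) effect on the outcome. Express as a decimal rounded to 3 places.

PN ≈ 0.660

p₁ = P(outcome | exposed) = 3008/4119 = 0.73027
p₀ = P(outcome | unexposed) = 646/2601 = 0.24837
Under exogeneity and monotonicity, PN = (p₁ − p₀) / p₁.
PN = (0.73027 − 0.24837) / 0.73027 = 0.48191 / 0.73027 ≈ 0.6599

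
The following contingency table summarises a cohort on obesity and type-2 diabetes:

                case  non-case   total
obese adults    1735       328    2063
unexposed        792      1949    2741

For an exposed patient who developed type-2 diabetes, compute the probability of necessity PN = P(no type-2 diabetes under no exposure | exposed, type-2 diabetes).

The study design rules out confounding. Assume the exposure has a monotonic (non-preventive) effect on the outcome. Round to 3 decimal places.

p₁ = P(outcome | exposed) = 1735/2063 = 0.84101
p₀ = P(outcome | unexposed) = 792/2741 = 0.28895
Under exogeneity and monotonicity, PN = (p₁ − p₀)/p₁.
PN = (0.84101 − 0.28895) / 0.84101 ≈ 0.6564

PN ≈ 0.656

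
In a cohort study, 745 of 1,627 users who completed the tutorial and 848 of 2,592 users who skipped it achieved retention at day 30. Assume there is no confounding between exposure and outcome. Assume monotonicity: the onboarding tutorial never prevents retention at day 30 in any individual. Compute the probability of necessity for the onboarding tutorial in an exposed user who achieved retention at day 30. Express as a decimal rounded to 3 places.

PN ≈ 0.286

p₁ = P(outcome | exposed) = 745/1627 = 0.4579
p₀ = P(outcome | unexposed) = 848/2592 = 0.32716
Under exogeneity and monotonicity, PN = (p₁ − p₀) / p₁.
PN = (0.4579 − 0.32716) / 0.4579 = 0.13074 / 0.4579 ≈ 0.2855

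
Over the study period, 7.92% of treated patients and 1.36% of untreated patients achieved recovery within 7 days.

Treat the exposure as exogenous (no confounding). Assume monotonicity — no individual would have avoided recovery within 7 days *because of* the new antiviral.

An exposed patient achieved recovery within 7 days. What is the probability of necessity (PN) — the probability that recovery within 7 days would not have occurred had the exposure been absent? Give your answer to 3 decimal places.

p₁ = 0.0792, p₀ = 0.0136.
Under exogeneity and monotonicity, PN = (p₁ − p₀) / p₁.
PN = (0.0792 − 0.0136) / 0.0792 = 0.0656 / 0.0792 ≈ 0.8283

PN ≈ 0.828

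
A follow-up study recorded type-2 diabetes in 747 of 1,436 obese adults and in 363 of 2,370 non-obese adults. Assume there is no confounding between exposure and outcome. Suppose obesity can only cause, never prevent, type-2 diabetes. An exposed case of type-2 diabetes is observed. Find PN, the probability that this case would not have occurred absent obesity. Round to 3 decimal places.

p₁ = P(outcome | exposed) = 747/1436 = 0.52019
p₀ = P(outcome | unexposed) = 363/2370 = 0.15316
Under exogeneity and monotonicity, PN = (p₁ − p₀) / p₁.
PN = (0.52019 − 0.15316) / 0.52019 = 0.36703 / 0.52019 ≈ 0.7056

PN ≈ 0.706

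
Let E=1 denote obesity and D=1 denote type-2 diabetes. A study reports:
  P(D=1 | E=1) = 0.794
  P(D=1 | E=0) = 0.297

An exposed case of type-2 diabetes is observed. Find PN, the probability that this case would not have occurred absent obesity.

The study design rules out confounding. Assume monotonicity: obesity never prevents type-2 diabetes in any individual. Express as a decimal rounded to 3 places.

PN ≈ 0.626

Let p₁ = 0.794, p₀ = 0.297.
Under exogeneity and monotonicity, PN = (p₁ − p₀) / p₁.
PN = (0.794 − 0.297) / 0.794 = 0.497 / 0.794 ≈ 0.6259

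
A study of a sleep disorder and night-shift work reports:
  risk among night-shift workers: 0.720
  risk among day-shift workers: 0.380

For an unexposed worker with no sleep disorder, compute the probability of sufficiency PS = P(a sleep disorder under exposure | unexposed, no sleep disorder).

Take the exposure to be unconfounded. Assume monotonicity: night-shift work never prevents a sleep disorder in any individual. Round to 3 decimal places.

PS ≈ 0.548

Let p₁ = 0.72, p₀ = 0.38.
Under exogeneity and monotonicity, PS = (p₁ − p₀) / (1 − p₀).
PS = (0.72 − 0.38) / (1 − 0.38) = 0.34 / 0.62 ≈ 0.5484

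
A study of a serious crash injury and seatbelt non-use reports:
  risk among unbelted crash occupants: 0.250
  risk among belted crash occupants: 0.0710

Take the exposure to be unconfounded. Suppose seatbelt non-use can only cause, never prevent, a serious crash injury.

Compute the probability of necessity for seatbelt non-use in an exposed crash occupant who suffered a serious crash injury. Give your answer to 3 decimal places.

Let p₁ = 0.25, p₀ = 0.071.
Under exogeneity and monotonicity, PN = (p₁ − p₀) / p₁.
PN = (0.25 − 0.071) / 0.25 = 0.179 / 0.25 ≈ 0.7160

PN ≈ 0.716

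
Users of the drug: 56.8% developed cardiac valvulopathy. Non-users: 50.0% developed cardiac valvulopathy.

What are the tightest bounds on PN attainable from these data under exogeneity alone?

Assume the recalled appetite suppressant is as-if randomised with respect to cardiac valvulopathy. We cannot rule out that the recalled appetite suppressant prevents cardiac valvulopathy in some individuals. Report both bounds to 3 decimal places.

p₁ = 0.568, p₀ = 0.5.
Under exogeneity alone the bounds on PN are max{0,(p₁−p₀)/p₁} ≤ PN ≤ min{1,(1−p₀)/p₁}.
  lower = (p₁ − p₀)/p₁ = 0.068 / 0.568 ≈ 0.1197
  upper = min{1, (1 − p₀)/p₁} = 0.5 / 0.568 ≈ 0.8803

0.120 ≤ PN ≤ 0.880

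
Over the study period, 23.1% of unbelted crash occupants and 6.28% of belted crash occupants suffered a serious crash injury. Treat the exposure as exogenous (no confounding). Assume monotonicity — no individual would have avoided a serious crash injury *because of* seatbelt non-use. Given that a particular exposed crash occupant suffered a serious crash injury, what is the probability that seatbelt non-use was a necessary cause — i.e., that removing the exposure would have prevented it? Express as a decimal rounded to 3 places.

PN ≈ 0.728

p₁ = 0.231, p₀ = 0.0628.
Under exogeneity and monotonicity, PN = (p₁ − p₀) / p₁.
PN = (0.231 − 0.0628) / 0.231 = 0.1682 / 0.231 ≈ 0.7281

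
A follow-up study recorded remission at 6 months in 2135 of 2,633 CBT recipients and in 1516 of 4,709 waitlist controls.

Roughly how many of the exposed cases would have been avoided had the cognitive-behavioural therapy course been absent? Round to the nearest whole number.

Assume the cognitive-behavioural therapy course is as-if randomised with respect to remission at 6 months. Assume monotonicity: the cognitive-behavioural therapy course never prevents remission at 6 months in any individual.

about 1287 cases

p₁ = P(outcome | exposed) = 2135/2633 = 0.81086
p₀ = P(outcome | unexposed) = 1516/4709 = 0.32194
PN = (p₁ − p₀)/p₁ = (0.81086 − 0.32194) / 0.81086 ≈ 0.60297.
Attributable cases ≈ PN × (exposed cases) = 0.60297 × 2135 ≈ 1287.34.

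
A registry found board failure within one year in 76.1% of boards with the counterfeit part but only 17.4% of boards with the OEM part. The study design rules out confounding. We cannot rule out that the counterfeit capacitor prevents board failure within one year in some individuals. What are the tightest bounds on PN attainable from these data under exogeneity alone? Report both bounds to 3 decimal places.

p₁ = 0.761, p₀ = 0.174.
Under exogeneity alone the bounds on PN are max{0,(p₁−p₀)/p₁} ≤ PN ≤ min{1,(1−p₀)/p₁}.
  lower = (p₁ − p₀)/p₁ = 0.587 / 0.761 ≈ 0.7714
  upper = min{1, (1 − p₀)/p₁} = 0.826 / 0.761 ≈ 1.0854 → capped at 1

0.771 ≤ PN ≤ 1.000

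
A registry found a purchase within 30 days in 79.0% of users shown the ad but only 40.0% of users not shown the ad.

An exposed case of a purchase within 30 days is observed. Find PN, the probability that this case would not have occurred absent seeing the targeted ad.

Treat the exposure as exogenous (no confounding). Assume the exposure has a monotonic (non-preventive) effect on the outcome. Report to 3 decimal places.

p₁ = 0.79, p₀ = 0.4.
Under exogeneity and monotonicity, PN = (p₁ − p₀) / p₁.
PN = (0.79 − 0.4) / 0.79 = 0.39 / 0.79 ≈ 0.4937

PN ≈ 0.494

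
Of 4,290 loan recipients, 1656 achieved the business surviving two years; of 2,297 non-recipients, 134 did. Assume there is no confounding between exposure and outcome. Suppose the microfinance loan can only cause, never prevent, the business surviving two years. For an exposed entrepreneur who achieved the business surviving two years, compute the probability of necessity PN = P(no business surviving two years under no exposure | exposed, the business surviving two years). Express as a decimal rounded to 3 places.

p₁ = P(outcome | exposed) = 1656/4290 = 0.38601
p₀ = P(outcome | unexposed) = 134/2297 = 0.058337
Under exogeneity and monotonicity, PN = (p₁ − p₀) / p₁.
PN = (0.38601 − 0.058337) / 0.38601 = 0.32768 / 0.38601 ≈ 0.8489

PN ≈ 0.849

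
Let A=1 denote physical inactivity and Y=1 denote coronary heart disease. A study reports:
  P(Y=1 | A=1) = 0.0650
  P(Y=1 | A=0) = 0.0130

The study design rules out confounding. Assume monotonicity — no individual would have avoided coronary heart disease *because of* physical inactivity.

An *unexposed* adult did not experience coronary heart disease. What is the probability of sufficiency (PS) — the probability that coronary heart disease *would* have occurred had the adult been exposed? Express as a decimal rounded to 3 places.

Let p₁ = 0.065, p₀ = 0.013.
Under exogeneity and monotonicity, PS = (p₁ − p₀) / (1 − p₀).
PS = (0.065 − 0.013) / (1 − 0.013) = 0.052 / 0.987 ≈ 0.0527

PS ≈ 0.053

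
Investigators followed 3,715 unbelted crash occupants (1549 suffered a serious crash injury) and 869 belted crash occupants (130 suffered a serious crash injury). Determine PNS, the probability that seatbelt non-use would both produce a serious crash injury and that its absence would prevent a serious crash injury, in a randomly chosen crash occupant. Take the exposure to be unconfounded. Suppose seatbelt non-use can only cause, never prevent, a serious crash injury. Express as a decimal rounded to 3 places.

p₁ = P(outcome | exposed) = 1549/3715 = 0.41696
p₀ = P(outcome | unexposed) = 130/869 = 0.1496
Under exogeneity and monotonicity, PNS = p₁ − p₀.
PNS = 0.41696 − 0.1496 = 0.26736

PNS ≈ 0.267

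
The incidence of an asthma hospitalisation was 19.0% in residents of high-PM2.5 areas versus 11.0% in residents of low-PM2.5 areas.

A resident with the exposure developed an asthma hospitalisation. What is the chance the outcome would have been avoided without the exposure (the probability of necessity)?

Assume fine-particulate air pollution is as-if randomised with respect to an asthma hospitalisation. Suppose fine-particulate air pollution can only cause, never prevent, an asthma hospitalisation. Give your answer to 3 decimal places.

p₁ = 0.19, p₀ = 0.11.
Under exogeneity and monotonicity, PN = (p₁ − p₀) / p₁.
PN = (0.19 − 0.11) / 0.19 = 0.08 / 0.19 ≈ 0.4211

PN ≈ 0.421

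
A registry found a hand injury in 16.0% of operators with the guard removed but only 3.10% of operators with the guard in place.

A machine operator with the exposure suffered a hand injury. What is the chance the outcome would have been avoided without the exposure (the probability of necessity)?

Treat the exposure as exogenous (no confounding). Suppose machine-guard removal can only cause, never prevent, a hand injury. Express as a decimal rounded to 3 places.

p₁ = 0.16, p₀ = 0.031.
Under exogeneity and monotonicity, PN = (p₁ − p₀) / p₁.
PN = (0.16 − 0.031) / 0.16 = 0.129 / 0.16 ≈ 0.8063

PN ≈ 0.806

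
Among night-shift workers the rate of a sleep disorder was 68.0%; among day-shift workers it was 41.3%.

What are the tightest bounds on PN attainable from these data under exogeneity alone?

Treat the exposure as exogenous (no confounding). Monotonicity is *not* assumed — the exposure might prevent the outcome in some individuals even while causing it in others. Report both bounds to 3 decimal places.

p₁ = 0.68, p₀ = 0.413.
Under exogeneity alone the bounds on PN are max{0,(p₁−p₀)/p₁} ≤ PN ≤ min{1,(1−p₀)/p₁}.
  lower = (p₁ − p₀)/p₁ = 0.267 / 0.68 ≈ 0.3926
  upper = min{1, (1 − p₀)/p₁} = 0.587 / 0.68 ≈ 0.8632

0.393 ≤ PN ≤ 0.863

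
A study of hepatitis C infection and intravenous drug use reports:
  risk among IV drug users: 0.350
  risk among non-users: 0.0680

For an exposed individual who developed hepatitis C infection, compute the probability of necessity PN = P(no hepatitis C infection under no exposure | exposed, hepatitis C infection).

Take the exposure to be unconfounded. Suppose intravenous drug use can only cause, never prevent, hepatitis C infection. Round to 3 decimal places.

PN ≈ 0.806

Let p₁ = 0.35, p₀ = 0.068.
Under exogeneity and monotonicity, PN = (p₁ − p₀) / p₁.
PN = (0.35 − 0.068) / 0.35 = 0.282 / 0.35 ≈ 0.8057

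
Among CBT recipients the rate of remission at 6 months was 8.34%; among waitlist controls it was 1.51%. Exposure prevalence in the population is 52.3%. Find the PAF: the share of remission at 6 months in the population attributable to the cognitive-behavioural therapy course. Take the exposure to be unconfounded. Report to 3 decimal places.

p₁ = 0.0834, p₀ = 0.0151.
Overall risk P(Y=1) = π·p₁ + (1−π)·p₀ = 0.523×0.0834 + 0.477×0.0151 = 0.050821.
Under exogeneity, PAF = [P(Y=1) − p₀] / P(Y=1).
PAF = (0.050821 − 0.0151) / 0.050821 ≈ 0.7029

PAF ≈ 0.703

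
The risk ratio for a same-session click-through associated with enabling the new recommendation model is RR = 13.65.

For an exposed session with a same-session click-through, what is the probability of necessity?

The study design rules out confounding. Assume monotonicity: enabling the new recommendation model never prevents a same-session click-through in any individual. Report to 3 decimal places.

Under exogeneity and monotonicity, PN = (RR − 1) / RR = 1 − 1/RR.
PN = (13.65 − 1) / 13.65 = 12.65 / 13.65 ≈ 0.9267

PN ≈ 0.927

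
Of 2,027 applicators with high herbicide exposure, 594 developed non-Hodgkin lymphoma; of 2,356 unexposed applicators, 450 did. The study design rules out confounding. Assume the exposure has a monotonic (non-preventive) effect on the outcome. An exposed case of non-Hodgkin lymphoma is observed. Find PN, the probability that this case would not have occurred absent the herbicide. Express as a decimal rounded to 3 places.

p₁ = P(outcome | exposed) = 594/2027 = 0.29304
p₀ = P(outcome | unexposed) = 450/2356 = 0.191
Under exogeneity and monotonicity, PN = (p₁ − p₀) / p₁.
PN = (0.29304 − 0.191) / 0.29304 = 0.10204 / 0.29304 ≈ 0.3482

PN ≈ 0.348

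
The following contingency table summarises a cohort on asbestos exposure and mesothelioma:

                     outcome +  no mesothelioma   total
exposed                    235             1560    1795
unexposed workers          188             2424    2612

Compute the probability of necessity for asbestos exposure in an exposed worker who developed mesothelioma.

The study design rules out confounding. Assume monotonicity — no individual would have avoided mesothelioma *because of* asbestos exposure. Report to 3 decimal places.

PN ≈ 0.450

p₁ = P(outcome | exposed) = 235/1795 = 0.13092
p₀ = P(outcome | unexposed) = 188/2612 = 0.071975
Under exogeneity and monotonicity, PN = (p₁ − p₀) / p₁.
PN = (0.13092 − 0.071975) / 0.13092 = 0.058944 / 0.13092 ≈ 0.4502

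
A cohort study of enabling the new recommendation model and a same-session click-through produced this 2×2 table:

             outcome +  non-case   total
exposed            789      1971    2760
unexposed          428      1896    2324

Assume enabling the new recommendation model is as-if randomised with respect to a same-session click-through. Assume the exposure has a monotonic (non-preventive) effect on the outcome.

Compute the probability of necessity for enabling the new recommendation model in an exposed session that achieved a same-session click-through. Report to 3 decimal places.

p₁ = P(outcome | exposed) = 789/2760 = 0.28587
p₀ = P(outcome | unexposed) = 428/2324 = 0.18417
Under exogeneity and monotonicity, PN = (p₁ − p₀)/p₁.
PN = (0.28587 − 0.18417) / 0.28587 ≈ 0.3558

PN ≈ 0.356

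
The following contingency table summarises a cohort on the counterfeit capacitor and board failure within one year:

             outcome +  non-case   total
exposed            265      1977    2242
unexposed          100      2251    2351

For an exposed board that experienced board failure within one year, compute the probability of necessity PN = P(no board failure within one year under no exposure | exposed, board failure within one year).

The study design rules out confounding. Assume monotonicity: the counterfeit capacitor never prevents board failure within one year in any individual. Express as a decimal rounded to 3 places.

p₁ = P(outcome | exposed) = 265/2242 = 0.1182
p₀ = P(outcome | unexposed) = 100/2351 = 0.042535
Under exogeneity and monotonicity, PN = (p₁ − p₀)/p₁.
PN = (0.1182 − 0.042535) / 0.1182 ≈ 0.6401

PN ≈ 0.640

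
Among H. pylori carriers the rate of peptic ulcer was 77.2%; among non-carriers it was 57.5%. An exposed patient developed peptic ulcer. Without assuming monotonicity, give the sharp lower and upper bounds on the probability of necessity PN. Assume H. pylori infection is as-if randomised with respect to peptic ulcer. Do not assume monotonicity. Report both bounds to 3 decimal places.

0.255 ≤ PN ≤ 0.551

p₁ = 0.772, p₀ = 0.575.
Under exogeneity alone the bounds on PN are max{0,(p₁−p₀)/p₁} ≤ PN ≤ min{1,(1−p₀)/p₁}.
  lower = (p₁ − p₀)/p₁ = 0.197 / 0.772 ≈ 0.2552
  upper = min{1, (1 − p₀)/p₁} = 0.425 / 0.772 ≈ 0.5505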